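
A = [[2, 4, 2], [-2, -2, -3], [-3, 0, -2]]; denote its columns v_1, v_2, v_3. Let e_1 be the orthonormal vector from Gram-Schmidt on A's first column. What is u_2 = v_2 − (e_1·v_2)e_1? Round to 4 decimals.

v_1 = (2, -2, -3); ‖v_1‖ = 4.1231, so e_1 = (0.4851, -0.4851, -0.7276).
e_1·v_2 = 0.4851·4 + (-0.4851)·(-2) + (-0.7276)·0 = 2.9104.
u_2 = v_2 − 2.9104·e_1 = (2.5882, -0.5882, 2.1176).

u_2 = (2.5882, -0.5882, 2.1176)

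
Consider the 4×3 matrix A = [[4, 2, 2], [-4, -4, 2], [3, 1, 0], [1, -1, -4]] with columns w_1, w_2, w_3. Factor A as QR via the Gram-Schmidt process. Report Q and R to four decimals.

Q = [[0.6172, -0.1960, 0.5431], [-0.6172, -0.6271, 0.4752], [0.4629, -0.3527, 0.1358], [0.1543, -0.6663, -0.6788]], R = [[6.4807, 4.0119, -0.6172], [0.0000, 2.4300, 1.0190], [0.0000, 0.0000, 4.7519]]

w_1 = (4, -4, 3, 1); ‖w_1‖ = 6.4807, so q_1 = (0.6172, -0.6172, 0.4629, 0.1543).
q_1·w_2 = 0.6172·2 + (-0.6172)·(-4) + 0.4629·1 + 0.1543·(-1) = 4.0119.
u_2 = w_2 − 4.0119·q_1 = (-0.4762, -1.5238, -0.8571, -1.6190).
‖u_2‖ = 2.4300, so q_2 = (-0.1960, -0.6271, -0.3527, -0.6663).
q_1·w_3 = 0.6172·2 + (-0.6172)·2 + 0.4629·0 + 0.1543·(-4) = -0.6172; q_2·w_3 = (-0.1960)·2 + (-0.6271)·2 + (-0.3527)·0 + (-0.6663)·(-4) = 1.0190.
u_3 = w_3 + 0.6172·q_1 − 1.0190·q_2 = (2.5806, 2.2581, 0.6452, -3.2258).
‖u_3‖ = 4.7519, so q_3 = (0.5431, 0.4752, 0.1358, -0.6788).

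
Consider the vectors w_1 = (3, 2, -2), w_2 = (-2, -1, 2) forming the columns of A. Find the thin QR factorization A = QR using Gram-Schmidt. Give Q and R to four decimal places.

q_1 = w_1/‖w_1‖ = (3, 2, -2)/4.1231 = (0.7276, 0.4851, -0.4851).
r_{12} = q_1·w_2 = -2.9104.
u_2 = w_2 + 2.9104·q_1 = (0.1176, 0.4118, 0.5882).
‖u_2‖ = 0.7276, so q_2 = (0.1617, 0.5659, 0.8085).

Q = [[0.7276, 0.1617], [0.4851, 0.5659], [-0.4851, 0.8085]], R = [[4.1231, -2.9104], [0.0000, 0.7276]]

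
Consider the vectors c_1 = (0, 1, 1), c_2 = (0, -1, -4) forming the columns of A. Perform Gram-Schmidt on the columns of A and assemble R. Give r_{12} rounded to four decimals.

c_1 = (0, 1, 1); ‖c_1‖ = 1.4142, so q_1 = (0.0000, 0.7071, 0.7071).
r_{12} = q_1·c_2 = -3.5355.

r_{12} = -3.5355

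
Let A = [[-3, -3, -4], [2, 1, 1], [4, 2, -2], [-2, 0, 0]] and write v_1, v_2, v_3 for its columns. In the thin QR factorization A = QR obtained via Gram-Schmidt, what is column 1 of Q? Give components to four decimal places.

e_1 = (-0.5222, 0.3482, 0.6963, -0.3482)

v_1 = (-3, 2, 4, -2); ‖v_1‖ = 5.7446, so e_1 = (-0.5222, 0.3482, 0.6963, -0.3482).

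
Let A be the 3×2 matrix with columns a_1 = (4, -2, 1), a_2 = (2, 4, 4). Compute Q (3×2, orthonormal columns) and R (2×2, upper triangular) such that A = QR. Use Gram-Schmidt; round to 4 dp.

a_1 = (4, -2, 1); ‖a_1‖ = 4.5826, so q_1 = (0.8729, -0.4364, 0.2182).
q_1·a_2 = 0.8729·2 + (-0.4364)·4 + 0.2182·4 = 0.8729.
u_2 = a_2 − 0.8729·q_1 = (1.2381, 4.3810, 3.8095).
‖u_2‖ = 5.9362, so q_2 = (0.2086, 0.7380, 0.6417).

Q = [[0.8729, 0.2086], [-0.4364, 0.7380], [0.2182, 0.6417]], R = [[4.5826, 0.8729], [0.0000, 5.9362]]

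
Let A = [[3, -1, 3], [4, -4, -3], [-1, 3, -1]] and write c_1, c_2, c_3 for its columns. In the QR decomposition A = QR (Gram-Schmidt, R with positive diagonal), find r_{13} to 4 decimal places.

e_1 = c_1/‖c_1‖ = (3, 4, -1)/5.0990 = (0.5883, 0.7845, -0.1961).
r_{13} = e_1·c_3 = -0.3922.

r_{13} = -0.3922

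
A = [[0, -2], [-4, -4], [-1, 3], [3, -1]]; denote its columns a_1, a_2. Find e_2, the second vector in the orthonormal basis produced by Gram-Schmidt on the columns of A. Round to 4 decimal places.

e_1 = a_1/‖a_1‖ = (0, -4, -1, 3)/5.0990 = (0.0000, -0.7845, -0.1961, 0.5883).
r_{12} = e_1·a_2 = 1.9612.
u_2 = a_2 − 1.9612·e_1 = (-2.0000, -2.4615, 3.3846, -2.1538).
‖u_2‖ = 5.1141, so e_2 = (-0.3911, -0.4813, 0.6618, -0.4212).

e_2 = (-0.3911, -0.4813, 0.6618, -0.4212)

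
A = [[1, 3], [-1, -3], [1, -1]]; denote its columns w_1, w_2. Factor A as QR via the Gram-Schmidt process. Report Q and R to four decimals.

w_1 = (1, -1, 1); ‖w_1‖ = 1.7321, so e_1 = (0.5774, -0.5774, 0.5774).
e_1·w_2 = 0.5774·3 + (-0.5774)·(-3) + 0.5774·(-1) = 2.8868.
u_2 = w_2 − 2.8868·e_1 = (1.3333, -1.3333, -2.6667).
‖u_2‖ = 3.2660, so e_2 = (0.4082, -0.4082, -0.8165).

Q = [[0.5774, 0.4082], [-0.5774, -0.4082], [0.5774, -0.8165]], R = [[1.7321, 2.8868], [0.0000, 3.2660]]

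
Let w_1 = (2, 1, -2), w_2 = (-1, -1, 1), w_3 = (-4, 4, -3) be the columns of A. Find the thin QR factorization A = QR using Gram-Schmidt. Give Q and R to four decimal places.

q_1 = w_1/‖w_1‖ = (2, 1, -2)/3.0000 = (0.6667, 0.3333, -0.6667).
r_{12} = q_1·w_2 = -1.6667.
u_2 = w_2 + 1.6667·q_1 = (0.1111, -0.4444, -0.1111).
‖u_2‖ = 0.4714, so q_2 = (0.2357, -0.9428, -0.2357).
r_{13} = q_1·w_3 = 0.6667; r_{23} = q_2·w_3 = -4.0069.
u_3 = w_3 − 0.6667·q_1 + 4.0069·q_2 = (-3.5000, 0.0000, -3.5000).
‖u_3‖ = 4.9497, so q_3 = (-0.7071, 0.0000, -0.7071).

Q = [[0.6667, 0.2357, -0.7071], [0.3333, -0.9428, 0.0000], [-0.6667, -0.2357, -0.7071]], R = [[3.0000, -1.6667, 0.6667], [0.0000, 0.4714, -4.0069], [0.0000, 0.0000, 4.9497]]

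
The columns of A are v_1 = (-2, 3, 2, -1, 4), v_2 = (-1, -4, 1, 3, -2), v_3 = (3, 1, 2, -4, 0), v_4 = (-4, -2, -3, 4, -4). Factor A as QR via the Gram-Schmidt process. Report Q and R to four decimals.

Q = [[-0.3430, -0.4691, 0.4132, -0.6224], [0.5145, -0.5147, -0.2410, 0.2510], [0.3430, 0.4691, 0.7231, 0.1209], [-0.1715, 0.5407, -0.4889, -0.3436], [0.6860, 0.0521, -0.0964, -0.6458]], R = [[5.8310, -3.2585, 0.8575, -4.1160], [0.0000, 4.5147, -3.1466, 3.4528], [0.0000, 0.0000, 4.4004, -4.9100], [0.0000, 0.0000, 0.0000, 2.8335]]

v_1 = (-2, 3, 2, -1, 4); ‖v_1‖ = 5.8310, so q_1 = (-0.3430, 0.5145, 0.3430, -0.1715, 0.6860).
q_1·v_2 = (-0.3430)·(-1) + 0.5145·(-4) + 0.3430·1 + (-0.1715)·3 + 0.6860·(-2) = -3.2585.
u_2 = v_2 + 3.2585·q_1 = (-2.1176, -2.3235, 2.1176, 2.4412, 0.2353).
‖u_2‖ = 4.5147, so q_2 = (-0.4691, -0.5147, 0.4691, 0.5407, 0.0521).
q_1·v_3 = (-0.3430)·3 + 0.5145·1 + 0.3430·2 + (-0.1715)·(-4) + 0.6860·0 = 0.8575; q_2·v_3 = (-0.4691)·3 + (-0.5147)·1 + 0.4691·2 + 0.5407·(-4) + 0.0521·0 = -3.1466.
u_3 = v_3 − 0.8575·q_1 + 3.1466·q_2 = (1.8182, -1.0606, 3.1818, -2.1515, -0.4242).
‖u_3‖ = 4.4004, so q_3 = (0.4132, -0.2410, 0.7231, -0.4889, -0.0964).
q_1·v_4 = (-0.3430)·(-4) + 0.5145·(-2) + 0.3430·(-3) + (-0.1715)·4 + 0.6860·(-4) = -4.1160; q_2·v_4 = (-0.4691)·(-4) + (-0.5147)·(-2) + 0.4691·(-3) + 0.5407·4 + 0.0521·(-4) = 3.4528; q_3·v_4 = 0.4132·(-4) + (-0.2410)·(-2) + 0.7231·(-3) + (-0.4889)·4 + (-0.0964)·(-4) = -4.9100.
u_4 = v_4 + 4.1160·q_1 − 3.4528·q_2 + 4.9100·q_3 = (-1.7635, 0.7112, 0.3425, -0.9735, -1.8298).
‖u_4‖ = 2.8335, so q_4 = (-0.6224, 0.2510, 0.1209, -0.3436, -0.6458).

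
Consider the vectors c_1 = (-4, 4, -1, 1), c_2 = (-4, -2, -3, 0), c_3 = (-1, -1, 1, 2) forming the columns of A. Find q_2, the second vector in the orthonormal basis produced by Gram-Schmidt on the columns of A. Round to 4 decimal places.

q_1 = c_1/‖c_1‖ = (-4, 4, -1, 1)/5.8310 = (-0.6860, 0.6860, -0.1715, 0.1715).
r_{12} = q_1·c_2 = 1.8865.
u_2 = c_2 − 1.8865·q_1 = (-2.7059, -3.2941, -2.6765, -0.3235).
‖u_2‖ = 5.0439, so q_2 = (-0.5365, -0.6531, -0.5306, -0.0641).

q_2 = (-0.5365, -0.6531, -0.5306, -0.0641)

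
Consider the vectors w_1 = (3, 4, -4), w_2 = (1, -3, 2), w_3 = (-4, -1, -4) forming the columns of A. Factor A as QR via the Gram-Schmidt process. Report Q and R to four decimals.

Q = [[0.4685, 0.8511, -0.2369], [0.6247, -0.5088, -0.5923], [-0.6247, 0.1295, -0.7701]], R = [[6.4031, -2.6550, 0.0000], [0.0000, 2.6365, -3.4136], [0.0000, 0.0000, 4.6203]]

q_1 = w_1/‖w_1‖ = (3, 4, -4)/6.4031 = (0.4685, 0.6247, -0.6247).
r_{12} = q_1·w_2 = -2.6550.
u_2 = w_2 + 2.6550·q_1 = (2.2439, -1.3415, 0.3415).
‖u_2‖ = 2.6365, so q_2 = (0.8511, -0.5088, 0.1295).
r_{13} = q_1·w_3 = 0.0000; r_{23} = q_2·w_3 = -3.4136.
u_3 = w_3 + 0.0000·q_1 + 3.4136·q_2 = (-1.0947, -2.7368, -3.5579).
‖u_3‖ = 4.6203, so q_3 = (-0.2369, -0.5923, -0.7701).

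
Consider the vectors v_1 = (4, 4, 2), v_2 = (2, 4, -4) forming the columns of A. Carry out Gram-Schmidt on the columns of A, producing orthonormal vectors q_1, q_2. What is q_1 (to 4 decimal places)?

q_1 = (0.6667, 0.6667, 0.3333)

v_1 = (4, 4, 2); ‖v_1‖ = 6.0000, so q_1 = (0.6667, 0.6667, 0.3333).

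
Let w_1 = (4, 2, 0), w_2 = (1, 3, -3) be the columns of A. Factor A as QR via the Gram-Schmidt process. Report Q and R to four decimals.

q_1 = w_1/‖w_1‖ = (4, 2, 0)/4.4721 = (0.8944, 0.4472, 0.0000).
r_{12} = q_1·w_2 = 2.2361.
u_2 = w_2 − 2.2361·q_1 = (-1.0000, 2.0000, -3.0000).
‖u_2‖ = 3.7417, so q_2 = (-0.2673, 0.5345, -0.8018).

Q = [[0.8944, -0.2673], [0.4472, 0.5345], [0.0000, -0.8018]], R = [[4.4721, 2.2361], [0.0000, 3.7417]]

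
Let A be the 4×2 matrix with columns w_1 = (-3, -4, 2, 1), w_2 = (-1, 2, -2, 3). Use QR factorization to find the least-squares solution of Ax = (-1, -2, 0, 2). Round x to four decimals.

x = (0.5000, 0.3333)

e_1 = w_1/‖w_1‖ = (-3, -4, 2, 1)/5.4772 = (-0.5477, -0.7303, 0.3651, 0.1826).
r_{12} = e_1·w_2 = -1.0954.
u_2 = w_2 + 1.0954·e_1 = (-1.6000, 1.2000, -1.6000, 3.2000).
‖u_2‖ = 4.0988, so e_2 = (-0.3904, 0.2928, -0.3904, 0.7807).
Qᵀb = (2.3735, 1.3663).
Back-substitute: x_2 = 1.3663/4.0988 = 0.3333.
x_1 = (2.3735 + 1.0954·0.3333)/5.4772 = 0.5000.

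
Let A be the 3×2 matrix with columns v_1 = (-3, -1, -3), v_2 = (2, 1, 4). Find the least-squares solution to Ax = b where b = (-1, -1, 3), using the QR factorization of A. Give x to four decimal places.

v_1 = (-3, -1, -3); ‖v_1‖ = 4.3589, so e_1 = (-0.6882, -0.2294, -0.6882).
e_1·v_2 = (-0.6882)·2 + (-0.2294)·1 + (-0.6882)·4 = -4.3589.
u_2 = v_2 + 4.3589·e_1 = (-1.0000, 0.0000, 1.0000).
‖u_2‖ = 1.4142, so e_2 = (-0.7071, 0.0000, 0.7071).
Qᵀb = (-1.1471, 2.8284).
Back-substitute: x_2 = 2.8284/1.4142 = 2.0000.
x_1 = (-1.1471 + 4.3589·2.0000)/4.3589 = 1.7368.

x = (1.7368, 2.0000)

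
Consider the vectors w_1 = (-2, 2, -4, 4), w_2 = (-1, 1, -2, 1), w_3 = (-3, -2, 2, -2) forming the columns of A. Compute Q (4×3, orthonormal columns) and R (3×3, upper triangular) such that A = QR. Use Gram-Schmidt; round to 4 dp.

Q = [[-0.3162, -0.2582, -0.8890], [0.3162, 0.2582, -0.3810], [-0.6325, -0.5164, 0.2540], [0.6325, -0.7746, 0.0000]], R = [[6.3246, 2.5298, -2.2136], [0.0000, 0.7746, 0.7746], [0.0000, 0.0000, 3.9370]]

q_1 = w_1/‖w_1‖ = (-2, 2, -4, 4)/6.3246 = (-0.3162, 0.3162, -0.6325, 0.6325).
r_{12} = q_1·w_2 = 2.5298.
u_2 = w_2 − 2.5298·q_1 = (-0.2000, 0.2000, -0.4000, -0.6000).
‖u_2‖ = 0.7746, so q_2 = (-0.2582, 0.2582, -0.5164, -0.7746).
r_{13} = q_1·w_3 = -2.2136; r_{23} = q_2·w_3 = 0.7746.
u_3 = w_3 + 2.2136·q_1 − 0.7746·q_2 = (-3.5000, -1.5000, 1.0000, 0.0000).
‖u_3‖ = 3.9370, so q_3 = (-0.8890, -0.3810, 0.2540, 0.0000).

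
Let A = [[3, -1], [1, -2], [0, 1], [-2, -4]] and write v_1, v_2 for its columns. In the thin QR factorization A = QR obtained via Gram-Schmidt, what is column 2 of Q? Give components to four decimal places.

q_1 = v_1/‖v_1‖ = (3, 1, 0, -2)/3.7417 = (0.8018, 0.2673, 0.0000, -0.5345).
r_{12} = q_1·v_2 = 0.8018.
u_2 = v_2 − 0.8018·q_1 = (-1.6429, -2.2143, 1.0000, -3.5714).
‖u_2‖ = 4.6214, so q_2 = (-0.3555, -0.4791, 0.2164, -0.7728).

q_2 = (-0.3555, -0.4791, 0.2164, -0.7728)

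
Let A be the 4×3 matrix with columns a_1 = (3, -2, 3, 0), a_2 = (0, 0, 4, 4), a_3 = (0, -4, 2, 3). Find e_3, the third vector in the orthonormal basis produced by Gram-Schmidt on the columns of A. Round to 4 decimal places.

a_1 = (3, -2, 3, 0); ‖a_1‖ = 4.6904, so e_1 = (0.6396, -0.4264, 0.6396, 0.0000).
e_1·a_2 = 0.6396·0 + (-0.4264)·0 + 0.6396·4 + 0.0000·4 = 2.5584.
u_2 = a_2 − 2.5584·e_1 = (-1.6364, 1.0909, 2.3636, 4.0000).
‖u_2‖ = 5.0452, so e_2 = (-0.3243, 0.2162, 0.4685, 0.7928).
e_1·a_3 = 0.6396·0 + (-0.4264)·(-4) + 0.6396·2 + 0.0000·3 = 2.9848; e_2·a_3 = (-0.3243)·0 + 0.2162·(-4) + 0.4685·2 + 0.7928·3 = 2.4505.
u_3 = a_3 − 2.9848·e_1 − 2.4505·e_2 = (-1.1143, -3.2571, -1.0571, 1.0571).
‖u_3‖ = 3.7531, so e_3 = (-0.2969, -0.8679, -0.2817, 0.2817).

e_3 = (-0.2969, -0.8679, -0.2817, 0.2817)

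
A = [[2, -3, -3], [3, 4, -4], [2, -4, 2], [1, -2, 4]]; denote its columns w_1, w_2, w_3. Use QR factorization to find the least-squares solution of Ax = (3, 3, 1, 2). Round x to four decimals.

w_1 = (2, 3, 2, 1); ‖w_1‖ = 4.2426, so q_1 = (0.4714, 0.7071, 0.4714, 0.2357).
q_1·w_2 = 0.4714·(-3) + 0.7071·4 + 0.4714·(-4) + 0.2357·(-2) = -0.9428.
u_2 = w_2 + 0.9428·q_1 = (-2.5556, 4.6667, -3.5556, -1.7778).
‖u_2‖ = 6.6416, so q_2 = (-0.3848, 0.7026, -0.5353, -0.2677).
q_1·w_3 = 0.4714·(-3) + 0.7071·(-4) + 0.4714·2 + 0.2357·4 = -2.3570; q_2·w_3 = (-0.3848)·(-3) + 0.7026·(-4) + (-0.5353)·2 + (-0.2677)·4 = -3.7976.
u_3 = w_3 + 2.3570·q_1 + 3.7976·q_2 = (-3.3501, 0.3350, 1.0781, 3.5390).
‖u_3‖ = 5.0023, so q_3 = (-0.6697, 0.0670, 0.2155, 0.7075).
Qᵀb = (4.4783, -0.1171, -0.1778).
Back-substitute: x_3 = -0.1778/5.0023 = -0.0355.
x_2 = (-0.1171 + 3.7976·(-0.0355))/6.6416 = -0.0380.
x_1 = (4.4783 + 0.9428·(-0.0380) + 2.3570·(-0.0355))/4.2426 = 1.0274.

x = (1.0274, -0.0380, -0.0355)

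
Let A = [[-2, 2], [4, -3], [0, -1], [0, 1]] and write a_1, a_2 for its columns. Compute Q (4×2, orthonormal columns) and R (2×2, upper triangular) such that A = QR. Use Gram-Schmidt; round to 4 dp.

Q = [[-0.4472, 0.2697], [0.8944, 0.1348], [0.0000, -0.6742], [0.0000, 0.6742]], R = [[4.4721, -3.5777], [0.0000, 1.4832]]

e_1 = a_1/‖a_1‖ = (-2, 4, 0, 0)/4.4721 = (-0.4472, 0.8944, 0.0000, 0.0000).
r_{12} = e_1·a_2 = -3.5777.
u_2 = a_2 + 3.5777·e_1 = (0.4000, 0.2000, -1.0000, 1.0000).
‖u_2‖ = 1.4832, so e_2 = (0.2697, 0.1348, -0.6742, 0.6742).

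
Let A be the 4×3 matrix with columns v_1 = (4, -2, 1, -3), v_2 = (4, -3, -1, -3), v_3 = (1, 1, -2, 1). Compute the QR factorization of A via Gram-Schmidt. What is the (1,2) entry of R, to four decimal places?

e_1 = v_1/‖v_1‖ = (4, -2, 1, -3)/5.4772 = (0.7303, -0.3651, 0.1826, -0.5477).
r_{12} = e_1·v_2 = 5.4772.

r_{12} = 5.4772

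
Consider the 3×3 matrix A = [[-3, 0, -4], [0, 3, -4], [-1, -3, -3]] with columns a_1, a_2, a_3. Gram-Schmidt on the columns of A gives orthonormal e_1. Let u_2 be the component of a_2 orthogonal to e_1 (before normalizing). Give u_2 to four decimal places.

u_2 = (0.9000, 3.0000, -2.7000)

a_1 = (-3, 0, -1); ‖a_1‖ = 3.1623, so e_1 = (-0.9487, 0.0000, -0.3162).
e_1·a_2 = (-0.9487)·0 + 0.0000·3 + (-0.3162)·(-3) = 0.9487.
u_2 = a_2 − 0.9487·e_1 = (0.9000, 3.0000, -2.7000).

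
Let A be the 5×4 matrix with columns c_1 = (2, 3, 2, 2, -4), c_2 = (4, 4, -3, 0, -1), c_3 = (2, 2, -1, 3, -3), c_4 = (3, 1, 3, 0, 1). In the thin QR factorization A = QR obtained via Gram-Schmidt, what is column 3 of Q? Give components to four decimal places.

e_3 = (-0.1040, -0.3331, -0.5215, 0.7565, -0.1844)

c_1 = (2, 3, 2, 2, -4); ‖c_1‖ = 6.0828, so e_1 = (0.3288, 0.4932, 0.3288, 0.3288, -0.6576).
e_1·c_2 = 0.3288·4 + 0.4932·4 + 0.3288·(-3) + 0.3288·0 + (-0.6576)·(-1) = 2.9592.
u_2 = c_2 − 2.9592·e_1 = (3.0270, 2.5405, -3.9730, -0.9730, 0.9459).
‖u_2‖ = 5.7657, so e_2 = (0.5250, 0.4406, -0.6891, -0.1688, 0.1641).
e_1·c_3 = 0.3288·2 + 0.4932·2 + 0.3288·(-1) + 0.3288·3 + (-0.6576)·(-3) = 4.2744; e_2·c_3 = 0.5250·2 + 0.4406·2 + (-0.6891)·(-1) + (-0.1688)·3 + 0.1641·(-3) = 1.6219.
u_3 = c_3 − 4.2744·e_1 − 1.6219·e_2 = (-0.2569, -0.8228, -1.2878, 1.8683, -0.4553).
‖u_3‖ = 2.4697, so e_3 = (-0.1040, -0.3331, -0.5215, 0.7565, -0.1844).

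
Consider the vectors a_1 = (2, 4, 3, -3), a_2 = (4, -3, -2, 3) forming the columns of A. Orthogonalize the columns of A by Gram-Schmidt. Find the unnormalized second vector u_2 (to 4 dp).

u_2 = (5.0000, -1.0000, -0.5000, 1.5000)

a_1 = (2, 4, 3, -3); ‖a_1‖ = 6.1644, so e_1 = (0.3244, 0.6489, 0.4867, -0.4867).
e_1·a_2 = 0.3244·4 + 0.6489·(-3) + 0.4867·(-2) + (-0.4867)·3 = -3.0822.
u_2 = a_2 + 3.0822·e_1 = (5.0000, -1.0000, -0.5000, 1.5000).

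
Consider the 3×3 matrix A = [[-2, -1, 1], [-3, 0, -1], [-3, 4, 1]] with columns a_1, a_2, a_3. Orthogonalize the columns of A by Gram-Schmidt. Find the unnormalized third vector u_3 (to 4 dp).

u_3 = (1.1387, -1.0438, 0.2847)

a_1 = (-2, -3, -3); ‖a_1‖ = 4.6904, so q_1 = (-0.4264, -0.6396, -0.6396).
q_1·a_2 = (-0.4264)·(-1) + (-0.6396)·0 + (-0.6396)·4 = -2.1320.
u_2 = a_2 + 2.1320·q_1 = (-1.9091, -1.3636, 2.6364).
‖u_2‖ = 3.5291, so q_2 = (-0.5410, -0.3864, 0.7470).
q_1·a_3 = (-0.4264)·1 + (-0.6396)·(-1) + (-0.6396)·1 = -0.4264; q_2·a_3 = (-0.5410)·1 + (-0.3864)·(-1) + 0.7470·1 = 0.5925.
u_3 = a_3 + 0.4264·q_1 − 0.5925·q_2 = (1.1387, -1.0438, 0.2847).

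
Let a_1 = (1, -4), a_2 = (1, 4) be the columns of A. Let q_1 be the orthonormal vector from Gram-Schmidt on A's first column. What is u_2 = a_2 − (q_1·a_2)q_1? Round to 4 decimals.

u_2 = (1.8824, 0.4706)

a_1 = (1, -4); ‖a_1‖ = 4.1231, so q_1 = (0.2425, -0.9701).
q_1·a_2 = 0.2425·1 + (-0.9701)·4 = -3.6380.
u_2 = a_2 + 3.6380·q_1 = (1.8824, 0.4706).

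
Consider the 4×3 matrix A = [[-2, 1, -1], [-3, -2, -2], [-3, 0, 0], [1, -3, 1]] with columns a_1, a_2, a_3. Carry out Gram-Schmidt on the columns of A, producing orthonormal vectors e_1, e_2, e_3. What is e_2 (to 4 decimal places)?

e_1 = a_1/‖a_1‖ = (-2, -3, -3, 1)/4.7958 = (-0.4170, -0.6255, -0.6255, 0.2085).
r_{12} = e_1·a_2 = 0.2085.
u_2 = a_2 − 0.2085·e_1 = (1.0870, -1.8696, 0.1304, -3.0435).
‖u_2‖ = 3.7358, so e_2 = (0.2910, -0.5004, 0.0349, -0.8147).

e_2 = (0.2910, -0.5004, 0.0349, -0.8147)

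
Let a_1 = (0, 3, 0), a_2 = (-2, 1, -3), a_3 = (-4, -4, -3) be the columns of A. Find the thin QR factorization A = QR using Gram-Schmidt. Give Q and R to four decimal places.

Q = [[0.0000, -0.5547, -0.8321], [1.0000, 0.0000, 0.0000], [0.0000, -0.8321, 0.5547]], R = [[3.0000, 1.0000, -4.0000], [0.0000, 3.6056, 4.7150], [0.0000, 0.0000, 1.6641]]

e_1 = a_1/‖a_1‖ = (0, 3, 0)/3.0000 = (0.0000, 1.0000, 0.0000).
r_{12} = e_1·a_2 = 1.0000.
u_2 = a_2 − 1.0000·e_1 = (-2.0000, 0.0000, -3.0000).
‖u_2‖ = 3.6056, so e_2 = (-0.5547, 0.0000, -0.8321).
r_{13} = e_1·a_3 = -4.0000; r_{23} = e_2·a_3 = 4.7150.
u_3 = a_3 + 4.0000·e_1 − 4.7150·e_2 = (-1.3846, 0.0000, 0.9231).
‖u_3‖ = 1.6641, so e_3 = (-0.8321, 0.0000, 0.5547).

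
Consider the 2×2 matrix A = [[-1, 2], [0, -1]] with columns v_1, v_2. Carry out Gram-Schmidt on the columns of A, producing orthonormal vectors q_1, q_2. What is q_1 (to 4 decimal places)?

v_1 = (-1, 0); ‖v_1‖ = 1.0000, so q_1 = (-1.0000, 0.0000).

q_1 = (-1.0000, 0.0000)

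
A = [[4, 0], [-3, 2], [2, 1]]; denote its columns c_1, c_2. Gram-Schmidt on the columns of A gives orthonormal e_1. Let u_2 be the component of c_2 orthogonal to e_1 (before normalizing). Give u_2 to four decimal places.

u_2 = (0.5517, 1.5862, 1.2759)

e_1 = c_1/‖c_1‖ = (4, -3, 2)/5.3852 = (0.7428, -0.5571, 0.3714).
r_{12} = e_1·c_2 = -0.7428.
u_2 = c_2 + 0.7428·e_1 = (0.5517, 1.5862, 1.2759).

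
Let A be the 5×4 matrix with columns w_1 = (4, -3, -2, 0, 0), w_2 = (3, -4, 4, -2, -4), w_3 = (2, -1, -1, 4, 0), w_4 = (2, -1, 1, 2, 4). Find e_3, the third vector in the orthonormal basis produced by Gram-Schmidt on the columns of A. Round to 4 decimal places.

e_3 = (0.0908, -0.0177, 0.2080, 0.9561, -0.1843)

w_1 = (4, -3, -2, 0, 0); ‖w_1‖ = 5.3852, so e_1 = (0.7428, -0.5571, -0.3714, 0.0000, 0.0000).
e_1·w_2 = 0.7428·3 + (-0.5571)·(-4) + (-0.3714)·4 + 0.0000·(-2) + 0.0000·(-4) = 2.9711.
u_2 = w_2 − 2.9711·e_1 = (0.7931, -2.3448, 5.1034, -2.0000, -4.0000).
‖u_2‖ = 7.2230, so e_2 = (0.1098, -0.3246, 0.7066, -0.2769, -0.5538).
e_1·w_3 = 0.7428·2 + (-0.5571)·(-1) + (-0.3714)·(-1) + 0.0000·4 + 0.0000·0 = 2.4140; e_2·w_3 = 0.1098·2 + (-0.3246)·(-1) + 0.7066·(-1) + (-0.2769)·4 + (-0.5538)·0 = -1.2699.
u_3 = w_3 − 2.4140·e_1 + 1.2699·e_2 = (0.3463, -0.0674, 0.7938, 3.6484, -0.7032).
‖u_3‖ = 3.8157, so e_3 = (0.0908, -0.0177, 0.2080, 0.9561, -0.1843).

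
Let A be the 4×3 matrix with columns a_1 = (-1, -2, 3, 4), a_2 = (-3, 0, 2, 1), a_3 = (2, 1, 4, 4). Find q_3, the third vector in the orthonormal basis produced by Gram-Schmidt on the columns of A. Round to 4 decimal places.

a_1 = (-1, -2, 3, 4); ‖a_1‖ = 5.4772, so q_1 = (-0.1826, -0.3651, 0.5477, 0.7303).
q_1·a_2 = (-0.1826)·(-3) + (-0.3651)·0 + 0.5477·2 + 0.7303·1 = 2.3735.
u_2 = a_2 − 2.3735·q_1 = (-2.5667, 0.8667, 0.7000, -0.7333).
‖u_2‖ = 2.8925, so q_2 = (-0.8873, 0.2996, 0.2420, -0.2535).
q_1·a_3 = (-0.1826)·2 + (-0.3651)·1 + 0.5477·4 + 0.7303·4 = 4.3818; q_2·a_3 = (-0.8873)·2 + 0.2996·1 + 0.2420·4 + (-0.2535)·4 = -1.5212.
u_3 = a_3 − 4.3818·q_1 + 1.5212·q_2 = (1.4502, 3.0558, 1.9681, 0.4143).
‖u_3‖ = 3.9352, so q_3 = (0.3685, 0.7765, 0.5001, 0.1053).

q_3 = (0.3685, 0.7765, 0.5001, 0.1053)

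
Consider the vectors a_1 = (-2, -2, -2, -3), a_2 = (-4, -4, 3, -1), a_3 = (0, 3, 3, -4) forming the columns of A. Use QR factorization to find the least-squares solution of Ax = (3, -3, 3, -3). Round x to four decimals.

a_1 = (-2, -2, -2, -3); ‖a_1‖ = 4.5826, so q_1 = (-0.4364, -0.4364, -0.4364, -0.6547).
q_1·a_2 = (-0.4364)·(-4) + (-0.4364)·(-4) + (-0.4364)·3 + (-0.6547)·(-1) = 2.8368.
u_2 = a_2 − 2.8368·q_1 = (-2.7619, -2.7619, 4.2381, 0.8571).
‖u_2‖ = 5.8269, so q_2 = (-0.4740, -0.4740, 0.7273, 0.1471).
q_1·a_3 = (-0.4364)·0 + (-0.4364)·3 + (-0.4364)·3 + (-0.6547)·(-4) = 0.0000; q_2·a_3 = (-0.4740)·0 + (-0.4740)·3 + 0.7273·3 + 0.1471·(-4) = 0.1716.
u_3 = a_3 + 0.0000·q_1 − 0.1716·q_2 = (0.0813, 3.0813, 2.8752, -4.0252).
‖u_3‖ = 5.8284, so q_3 = (0.0140, 0.5287, 0.4933, -0.6906).
Qᵀb = (0.6547, 1.7407, 2.0076).
Back-substitute: x_3 = 2.0076/5.8284 = 0.3445.
x_2 = (1.7407 − 0.1716·0.3445)/5.8269 = 0.2886.
x_1 = (0.6547 − 2.8368·0.2886 + 0.0000·0.3445)/4.5826 = -0.0358.

x = (-0.0358, 0.2886, 0.3445)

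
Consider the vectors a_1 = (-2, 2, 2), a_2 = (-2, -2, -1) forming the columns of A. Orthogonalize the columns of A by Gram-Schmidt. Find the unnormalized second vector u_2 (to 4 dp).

q_1 = a_1/‖a_1‖ = (-2, 2, 2)/3.4641 = (-0.5774, 0.5774, 0.5774).
r_{12} = q_1·a_2 = -0.5774.
u_2 = a_2 + 0.5774·q_1 = (-2.3333, -1.6667, -0.6667).

u_2 = (-2.3333, -1.6667, -0.6667)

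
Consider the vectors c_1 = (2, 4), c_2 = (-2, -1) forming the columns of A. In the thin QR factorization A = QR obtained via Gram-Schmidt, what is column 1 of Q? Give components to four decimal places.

q_1 = (0.4472, 0.8944)

q_1 = c_1/‖c_1‖ = (2, 4)/4.4721 = (0.4472, 0.8944).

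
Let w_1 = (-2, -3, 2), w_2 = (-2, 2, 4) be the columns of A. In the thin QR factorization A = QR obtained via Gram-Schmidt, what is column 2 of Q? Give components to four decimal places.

e_2 = (-0.2766, 0.6539, 0.7042)

e_1 = w_1/‖w_1‖ = (-2, -3, 2)/4.1231 = (-0.4851, -0.7276, 0.4851).
r_{12} = e_1·w_2 = 1.4552.
u_2 = w_2 − 1.4552·e_1 = (-1.2941, 3.0588, 3.2941).
‖u_2‖ = 4.6779, so e_2 = (-0.2766, 0.6539, 0.7042).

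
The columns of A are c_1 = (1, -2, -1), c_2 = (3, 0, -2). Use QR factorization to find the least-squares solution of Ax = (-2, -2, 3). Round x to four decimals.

x = (0.8868, -1.2642)

e_1 = c_1/‖c_1‖ = (1, -2, -1)/2.4495 = (0.4082, -0.8165, -0.4082).
r_{12} = e_1·c_2 = 2.0412.
u_2 = c_2 − 2.0412·e_1 = (2.1667, 1.6667, -1.1667).
‖u_2‖ = 2.9721, so e_2 = (0.7290, 0.5608, -0.3925).
Qᵀb = (-0.4082, -3.7572).
Back-substitute: x_2 = -3.7572/2.9721 = -1.2642.
x_1 = (-0.4082 − 2.0412·(-1.2642))/2.4495 = 0.8868.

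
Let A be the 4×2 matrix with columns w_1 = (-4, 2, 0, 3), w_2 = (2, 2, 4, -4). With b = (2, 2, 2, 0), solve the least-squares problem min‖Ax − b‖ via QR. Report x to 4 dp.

w_1 = (-4, 2, 0, 3); ‖w_1‖ = 5.3852, so e_1 = (-0.7428, 0.3714, 0.0000, 0.5571).
e_1·w_2 = (-0.7428)·2 + 0.3714·2 + 0.0000·4 + 0.5571·(-4) = -2.9711.
u_2 = w_2 + 2.9711·e_1 = (-0.2069, 3.1034, 4.0000, -2.3448).
‖u_2‖ = 5.5832, so e_2 = (-0.0371, 0.5559, 0.7164, -0.4200).
Qᵀb = (-0.7428, 2.4705).
Back-substitute: x_2 = 2.4705/5.5832 = 0.4425.
x_1 = (-0.7428 + 2.9711·0.4425)/5.3852 = 0.1062.

x = (0.1062, 0.4425)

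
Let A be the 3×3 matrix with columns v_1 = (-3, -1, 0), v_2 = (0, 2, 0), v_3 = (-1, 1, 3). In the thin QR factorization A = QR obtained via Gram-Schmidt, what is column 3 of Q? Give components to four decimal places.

v_1 = (-3, -1, 0); ‖v_1‖ = 3.1623, so q_1 = (-0.9487, -0.3162, 0.0000).
q_1·v_2 = (-0.9487)·0 + (-0.3162)·2 + 0.0000·0 = -0.6325.
u_2 = v_2 + 0.6325·q_1 = (-0.6000, 1.8000, 0.0000).
‖u_2‖ = 1.8974, so q_2 = (-0.3162, 0.9487, 0.0000).
q_1·v_3 = (-0.9487)·(-1) + (-0.3162)·1 + 0.0000·3 = 0.6325; q_2·v_3 = (-0.3162)·(-1) + 0.9487·1 + 0.0000·3 = 1.2649.
u_3 = v_3 − 0.6325·q_1 − 1.2649·q_2 = (0.0000, 0.0000, 3.0000).
‖u_3‖ = 3.0000, so q_3 = (0.0000, 0.0000, 1.0000).

q_3 = (0.0000, 0.0000, 1.0000)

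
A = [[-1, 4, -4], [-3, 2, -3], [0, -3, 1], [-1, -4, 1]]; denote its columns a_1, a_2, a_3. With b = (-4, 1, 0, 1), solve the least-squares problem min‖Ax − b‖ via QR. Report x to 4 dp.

x = (-2.1193, 0.8401, 2.3628)

q_1 = a_1/‖a_1‖ = (-1, -3, 0, -1)/3.3166 = (-0.3015, -0.9045, 0.0000, -0.3015).
r_{12} = q_1·a_2 = -1.8091.
u_2 = a_2 + 1.8091·q_1 = (3.4545, 0.3636, -3.0000, -4.5455).
‖u_2‖ = 6.4597, so q_2 = (0.5348, 0.0563, -0.4644, -0.7037).
r_{13} = q_1·a_3 = 3.6181; r_{23} = q_2·a_3 = -3.4761.
u_3 = a_3 − 3.6181·q_1 + 3.4761·q_2 = (-1.0501, 0.4684, -0.6144, -0.3551).
‖u_3‖ = 1.3512, so q_3 = (-0.7772, 0.3467, -0.4547, -0.2628).
Qᵀb = (0.0000, -2.7865, 3.1925).
Back-substitute: x_3 = 3.1925/1.3512 = 2.3628.
x_2 = (-2.7865 + 3.4761·2.3628)/6.4597 = 0.8401.
x_1 = (0.0000 + 1.8091·0.8401 − 3.6181·2.3628)/3.3166 = -2.1193.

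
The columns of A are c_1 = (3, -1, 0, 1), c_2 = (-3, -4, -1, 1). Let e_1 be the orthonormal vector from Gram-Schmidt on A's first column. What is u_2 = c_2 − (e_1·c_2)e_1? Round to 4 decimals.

e_1 = c_1/‖c_1‖ = (3, -1, 0, 1)/3.3166 = (0.9045, -0.3015, 0.0000, 0.3015).
r_{12} = e_1·c_2 = -1.2060.
u_2 = c_2 + 1.2060·e_1 = (-1.9091, -4.3636, -1.0000, 1.3636).

u_2 = (-1.9091, -4.3636, -1.0000, 1.3636)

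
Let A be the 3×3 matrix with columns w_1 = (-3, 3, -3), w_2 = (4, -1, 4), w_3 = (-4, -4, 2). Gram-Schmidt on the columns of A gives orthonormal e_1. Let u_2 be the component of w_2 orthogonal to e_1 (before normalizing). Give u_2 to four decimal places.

w_1 = (-3, 3, -3); ‖w_1‖ = 5.1962, so e_1 = (-0.5774, 0.5774, -0.5774).
e_1·w_2 = (-0.5774)·4 + 0.5774·(-1) + (-0.5774)·4 = -5.1962.
u_2 = w_2 + 5.1962·e_1 = (1.0000, 2.0000, 1.0000).

u_2 = (1.0000, 2.0000, 1.0000)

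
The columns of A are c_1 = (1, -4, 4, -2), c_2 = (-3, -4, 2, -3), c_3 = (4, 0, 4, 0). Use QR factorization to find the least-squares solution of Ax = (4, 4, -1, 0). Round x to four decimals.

e_1 = c_1/‖c_1‖ = (1, -4, 4, -2)/6.0828 = (0.1644, -0.6576, 0.6576, -0.3288).
r_{12} = e_1·c_2 = 4.4388.
u_2 = c_2 − 4.4388·e_1 = (-3.7297, -1.0811, -0.9189, -1.5405).
‖u_2‖ = 4.2775, so e_2 = (-0.8719, -0.2527, -0.2148, -0.3601).
r_{13} = e_1·c_3 = 3.2880; r_{23} = e_2·c_3 = -4.3470.
u_3 = c_3 − 3.2880·e_1 + 4.3470·e_2 = (-0.3309, 1.0635, 0.9040, -0.4845).
‖u_3‖ = 1.5141, so e_3 = (-0.2185, 0.7024, 0.5971, -0.3200).
Qᵀb = (-2.6304, -4.2839, 1.3385).
Back-substitute: x_3 = 1.3385/1.5141 = 0.8840.
x_2 = (-4.2839 + 4.3470·0.8840)/4.2775 = -0.1031.
x_1 = (-2.6304 − 4.4388·(-0.1031) − 3.2880·0.8840)/6.0828 = -0.8351.

x = (-0.8351, -0.1031, 0.8840)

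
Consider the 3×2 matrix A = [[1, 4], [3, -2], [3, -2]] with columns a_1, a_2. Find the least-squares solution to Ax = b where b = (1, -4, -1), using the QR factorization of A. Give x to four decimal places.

x = (-0.5714, 0.3929)

a_1 = (1, 3, 3); ‖a_1‖ = 4.3589, so q_1 = (0.2294, 0.6882, 0.6882).
q_1·a_2 = 0.2294·4 + 0.6882·(-2) + 0.6882·(-2) = -1.8353.
u_2 = a_2 + 1.8353·q_1 = (4.4211, -0.7368, -0.7368).
‖u_2‖ = 4.5422, so q_2 = (0.9733, -0.1622, -0.1622).
Qᵀb = (-3.2118, 1.7844).
Back-substitute: x_2 = 1.7844/4.5422 = 0.3929.
x_1 = (-3.2118 + 1.8353·0.3929)/4.3589 = -0.5714.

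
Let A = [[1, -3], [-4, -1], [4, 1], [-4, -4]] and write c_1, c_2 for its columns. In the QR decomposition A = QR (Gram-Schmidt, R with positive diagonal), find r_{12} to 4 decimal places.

c_1 = (1, -4, 4, -4); ‖c_1‖ = 7.0000, so e_1 = (0.1429, -0.5714, 0.5714, -0.5714).
r_{12} = e_1·c_2 = 3.0000.

r_{12} = 3.0000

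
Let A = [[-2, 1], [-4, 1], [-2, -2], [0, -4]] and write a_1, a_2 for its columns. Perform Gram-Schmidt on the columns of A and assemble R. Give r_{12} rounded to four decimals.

r_{12} = -0.4082

q_1 = a_1/‖a_1‖ = (-2, -4, -2, 0)/4.8990 = (-0.4082, -0.8165, -0.4082, 0.0000).
r_{12} = q_1·a_2 = -0.4082.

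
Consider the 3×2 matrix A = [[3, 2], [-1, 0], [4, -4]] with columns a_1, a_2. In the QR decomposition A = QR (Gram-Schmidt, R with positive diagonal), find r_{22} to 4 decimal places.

a_1 = (3, -1, 4); ‖a_1‖ = 5.0990, so e_1 = (0.5883, -0.1961, 0.7845).
e_1·a_2 = 0.5883·2 + (-0.1961)·0 + 0.7845·(-4) = -1.9612.
u_2 = a_2 + 1.9612·e_1 = (3.1538, -0.3846, -2.4615).
r_{22} = ‖u_2‖ = 4.0192.

r_{22} = 4.0192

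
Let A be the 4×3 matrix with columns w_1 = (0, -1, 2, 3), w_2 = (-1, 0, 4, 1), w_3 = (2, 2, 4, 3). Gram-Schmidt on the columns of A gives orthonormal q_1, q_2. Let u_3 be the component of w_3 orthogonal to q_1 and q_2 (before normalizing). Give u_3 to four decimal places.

q_1 = w_1/‖w_1‖ = (0, -1, 2, 3)/3.7417 = (0.0000, -0.2673, 0.5345, 0.8018).
r_{12} = q_1·w_2 = 2.9399.
u_2 = w_2 − 2.9399·q_1 = (-1.0000, 0.7857, 2.4286, -1.3571).
‖u_2‖ = 3.0589, so q_2 = (-0.3269, 0.2569, 0.7939, -0.4437).
r_{13} = q_1·w_3 = 4.0089; r_{23} = q_2·w_3 = 1.7046.
u_3 = w_3 − 4.0089·q_1 − 1.7046·q_2 = (2.5573, 2.6336, 0.5038, 0.5420).

u_3 = (2.5573, 2.6336, 0.5038, 0.5420)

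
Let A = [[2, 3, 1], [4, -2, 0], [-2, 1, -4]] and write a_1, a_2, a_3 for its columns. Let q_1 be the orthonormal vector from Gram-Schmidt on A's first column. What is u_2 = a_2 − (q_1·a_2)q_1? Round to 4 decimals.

u_2 = (3.3333, -1.3333, 0.6667)

a_1 = (2, 4, -2); ‖a_1‖ = 4.8990, so q_1 = (0.4082, 0.8165, -0.4082).
q_1·a_2 = 0.4082·3 + 0.8165·(-2) + (-0.4082)·1 = -0.8165.
u_2 = a_2 + 0.8165·q_1 = (3.3333, -1.3333, 0.6667).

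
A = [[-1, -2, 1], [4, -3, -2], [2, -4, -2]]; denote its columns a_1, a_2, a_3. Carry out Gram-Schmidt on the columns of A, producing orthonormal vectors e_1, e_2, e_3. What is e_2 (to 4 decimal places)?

e_2 = (-0.7756, 0.1163, -0.6205)

a_1 = (-1, 4, 2); ‖a_1‖ = 4.5826, so e_1 = (-0.2182, 0.8729, 0.4364).
e_1·a_2 = (-0.2182)·(-2) + 0.8729·(-3) + 0.4364·(-4) = -3.9279.
u_2 = a_2 + 3.9279·e_1 = (-2.8571, 0.4286, -2.2857).
‖u_2‖ = 3.6839, so e_2 = (-0.7756, 0.1163, -0.6205).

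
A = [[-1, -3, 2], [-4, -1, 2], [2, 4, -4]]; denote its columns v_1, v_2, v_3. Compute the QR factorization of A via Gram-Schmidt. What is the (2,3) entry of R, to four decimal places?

v_1 = (-1, -4, 2); ‖v_1‖ = 4.5826, so q_1 = (-0.2182, -0.8729, 0.4364).
q_1·v_2 = (-0.2182)·(-3) + (-0.8729)·(-1) + 0.4364·4 = 3.2733.
u_2 = v_2 − 3.2733·q_1 = (-2.2857, 1.8571, 2.5714).
‖u_2‖ = 3.9097, so q_2 = (-0.5846, 0.4750, 0.6577).
r_{23} = q_2·v_3 = -2.8501.

r_{23} = -2.8501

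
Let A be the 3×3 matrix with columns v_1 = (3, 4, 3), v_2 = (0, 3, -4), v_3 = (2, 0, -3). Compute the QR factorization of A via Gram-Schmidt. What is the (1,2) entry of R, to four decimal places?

r_{12} = 0.0000

q_1 = v_1/‖v_1‖ = (3, 4, 3)/5.8310 = (0.5145, 0.6860, 0.5145).
r_{12} = q_1·v_2 = 0.0000.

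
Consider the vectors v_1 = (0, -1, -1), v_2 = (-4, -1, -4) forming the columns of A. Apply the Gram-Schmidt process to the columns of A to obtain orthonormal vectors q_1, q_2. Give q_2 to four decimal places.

q_2 = (-0.8835, 0.3313, -0.3313)

q_1 = v_1/‖v_1‖ = (0, -1, -1)/1.4142 = (0.0000, -0.7071, -0.7071).
r_{12} = q_1·v_2 = 3.5355.
u_2 = v_2 − 3.5355·q_1 = (-4.0000, 1.5000, -1.5000).
‖u_2‖ = 4.5277, so q_2 = (-0.8835, 0.3313, -0.3313).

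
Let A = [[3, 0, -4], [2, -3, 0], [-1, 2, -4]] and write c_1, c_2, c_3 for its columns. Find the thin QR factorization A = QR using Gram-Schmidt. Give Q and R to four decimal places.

c_1 = (3, 2, -1); ‖c_1‖ = 3.7417, so e_1 = (0.8018, 0.5345, -0.2673).
e_1·c_2 = 0.8018·0 + 0.5345·(-3) + (-0.2673)·2 = -2.1381.
u_2 = c_2 + 2.1381·e_1 = (1.7143, -1.8571, 1.4286).
‖u_2‖ = 2.9032, so e_2 = (0.5905, -0.6397, 0.4921).
e_1·c_3 = 0.8018·(-4) + 0.5345·0 + (-0.2673)·(-4) = -2.1381; e_2·c_3 = 0.5905·(-4) + (-0.6397)·0 + 0.4921·(-4) = -4.3302.
u_3 = c_3 + 2.1381·e_1 + 4.3302·e_2 = (0.2712, -1.6271, -2.4407).
‖u_3‖ = 2.9458, so e_3 = (0.0921, -0.5523, -0.8285).

Q = [[0.8018, 0.5905, 0.0921], [0.5345, -0.6397, -0.5523], [-0.2673, 0.4921, -0.8285]], R = [[3.7417, -2.1381, -2.1381], [0.0000, 2.9032, -4.3302], [0.0000, 0.0000, 2.9458]]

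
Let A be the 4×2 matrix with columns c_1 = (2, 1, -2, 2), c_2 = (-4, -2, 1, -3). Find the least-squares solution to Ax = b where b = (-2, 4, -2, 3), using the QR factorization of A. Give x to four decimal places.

q_1 = c_1/‖c_1‖ = (2, 1, -2, 2)/3.6056 = (0.5547, 0.2774, -0.5547, 0.5547).
r_{12} = q_1·c_2 = -4.9923.
u_2 = c_2 + 4.9923·q_1 = (-1.2308, -0.6154, -1.7692, -0.2308).
‖u_2‖ = 2.2532, so q_2 = (-0.5462, -0.2731, -0.7852, -0.1024).
Qᵀb = (2.7735, 1.2632).
Back-substitute: x_2 = 1.2632/2.2532 = 0.5606.
x_1 = (2.7735 + 4.9923·0.5606)/3.6056 = 1.5455.

x = (1.5455, 0.5606)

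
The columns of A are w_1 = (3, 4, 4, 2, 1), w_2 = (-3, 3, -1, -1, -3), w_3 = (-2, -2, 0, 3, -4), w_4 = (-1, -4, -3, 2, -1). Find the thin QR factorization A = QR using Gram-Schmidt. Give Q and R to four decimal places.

w_1 = (3, 4, 4, 2, 1); ‖w_1‖ = 6.7823, so e_1 = (0.4423, 0.5898, 0.5898, 0.2949, 0.1474).
e_1·w_2 = 0.4423·(-3) + 0.5898·3 + 0.5898·(-1) + 0.2949·(-1) + 0.1474·(-3) = -0.8847.
u_2 = w_2 + 0.8847·e_1 = (-2.6087, 3.5217, -0.4783, -0.7391, -2.8696).
‖u_2‖ = 5.3120, so e_2 = (-0.4911, 0.6630, -0.0900, -0.1391, -0.5402).
e_1·w_3 = 0.4423·(-2) + 0.5898·(-2) + 0.5898·0 + 0.2949·3 + 0.1474·(-4) = -1.7693; e_2·w_3 = (-0.4911)·(-2) + 0.6630·(-2) + (-0.0900)·0 + (-0.1391)·3 + (-0.5402)·(-4) = 1.3996.
u_3 = w_3 + 1.7693·e_1 − 1.3996·e_2 = (-0.5300, -1.8844, 1.1695, 3.7165, -2.9831).
‖u_3‖ = 5.2831, so e_3 = (-0.1003, -0.3567, 0.2214, 0.7035, -0.5646).
e_1·w_4 = 0.4423·(-1) + 0.5898·(-4) + 0.5898·(-3) + 0.2949·2 + 0.1474·(-1) = -4.1284; e_2·w_4 = (-0.4911)·(-1) + 0.6630·(-4) + (-0.0900)·(-3) + (-0.1391)·2 + (-0.5402)·(-1) = -1.6288; e_3·w_4 = (-0.1003)·(-1) + (-0.3567)·(-4) + 0.2214·(-3) + 0.7035·2 + (-0.5646)·(-1) = 2.8346.
u_4 = w_4 + 4.1284·e_1 + 1.6288·e_2 − 2.8346·e_3 = (0.3106, 0.5257, -1.3394, 0.9967, 0.3294).
‖u_4‖ = 1.8079, so e_4 = (0.1718, 0.2908, -0.7408, 0.5513, 0.1822).

Q = [[0.4423, -0.4911, -0.1003, 0.1718], [0.5898, 0.6630, -0.3567, 0.2908], [0.5898, -0.0900, 0.2214, -0.7408], [0.2949, -0.1391, 0.7035, 0.5513], [0.1474, -0.5402, -0.5646, 0.1822]], R = [[6.7823, -0.8847, -1.7693, -4.1284], [0.0000, 5.3120, 1.3996, -1.6288], [0.0000, 0.0000, 5.2831, 2.8346], [0.0000, 0.0000, 0.0000, 1.8079]]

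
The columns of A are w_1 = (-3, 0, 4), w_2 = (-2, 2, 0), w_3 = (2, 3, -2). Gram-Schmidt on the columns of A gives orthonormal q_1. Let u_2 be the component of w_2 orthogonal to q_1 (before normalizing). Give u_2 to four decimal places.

u_2 = (-1.2800, 2.0000, -0.9600)

q_1 = w_1/‖w_1‖ = (-3, 0, 4)/5.0000 = (-0.6000, 0.0000, 0.8000).
r_{12} = q_1·w_2 = 1.2000.
u_2 = w_2 − 1.2000·q_1 = (-1.2800, 2.0000, -0.9600).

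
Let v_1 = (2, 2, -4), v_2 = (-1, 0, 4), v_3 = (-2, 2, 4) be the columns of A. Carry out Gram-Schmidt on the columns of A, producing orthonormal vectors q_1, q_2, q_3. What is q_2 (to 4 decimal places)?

v_1 = (2, 2, -4); ‖v_1‖ = 4.8990, so q_1 = (0.4082, 0.4082, -0.8165).
q_1·v_2 = 0.4082·(-1) + 0.4082·0 + (-0.8165)·4 = -3.6742.
u_2 = v_2 + 3.6742·q_1 = (0.5000, 1.5000, 1.0000).
‖u_2‖ = 1.8708, so q_2 = (0.2673, 0.8018, 0.5345).

q_2 = (0.2673, 0.8018, 0.5345)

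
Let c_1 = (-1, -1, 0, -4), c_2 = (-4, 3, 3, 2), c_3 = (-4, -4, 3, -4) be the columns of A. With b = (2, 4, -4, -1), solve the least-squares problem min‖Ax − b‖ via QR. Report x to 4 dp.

c_1 = (-1, -1, 0, -4); ‖c_1‖ = 4.2426, so e_1 = (-0.2357, -0.2357, 0.0000, -0.9428).
e_1·c_2 = (-0.2357)·(-4) + (-0.2357)·3 + 0.0000·3 + (-0.9428)·2 = -1.6499.
u_2 = c_2 + 1.6499·e_1 = (-4.3889, 2.6111, 3.0000, 0.4444).
‖u_2‖ = 5.9395, so e_2 = (-0.7389, 0.4396, 0.5051, 0.0748).
e_1·c_3 = (-0.2357)·(-4) + (-0.2357)·(-4) + 0.0000·3 + (-0.9428)·(-4) = 5.6569; e_2·c_3 = (-0.7389)·(-4) + 0.4396·(-4) + 0.5051·3 + 0.0748·(-4) = 2.4132.
u_3 = c_3 − 5.6569·e_1 − 2.4132·e_2 = (-0.8835, -3.7276, 1.7811, 1.1528).
‖u_3‖ = 4.3791, so e_3 = (-0.2017, -0.8512, 0.4067, 0.2632).
Qᵀb = (-0.4714, -1.8146, -5.6985).
Back-substitute: x_3 = -5.6985/4.3791 = -1.3013.
x_2 = (-1.8146 − 2.4132·(-1.3013))/5.9395 = 0.2232.
x_1 = (-0.4714 + 1.6499·0.2232 − 5.6569·(-1.3013))/4.2426 = 1.7108.

x = (1.7108, 0.2232, -1.3013)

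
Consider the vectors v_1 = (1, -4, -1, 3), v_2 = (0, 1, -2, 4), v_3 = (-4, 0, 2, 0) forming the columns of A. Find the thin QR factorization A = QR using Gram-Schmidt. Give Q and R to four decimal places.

Q = [[0.1925, -0.0891, -0.8876], [-0.7698, 0.5967, -0.1474], [-0.1925, -0.3918, 0.3745], [0.5774, 0.6946, 0.2241]], R = [[5.1962, 1.9245, -1.1547], [0.0000, 4.1589, -0.4275], [0.0000, 0.0000, 4.2993]]

v_1 = (1, -4, -1, 3); ‖v_1‖ = 5.1962, so e_1 = (0.1925, -0.7698, -0.1925, 0.5774).
e_1·v_2 = 0.1925·0 + (-0.7698)·1 + (-0.1925)·(-2) + 0.5774·4 = 1.9245.
u_2 = v_2 − 1.9245·e_1 = (-0.3704, 2.4815, -1.6296, 2.8889).
‖u_2‖ = 4.1589, so e_2 = (-0.0891, 0.5967, -0.3918, 0.6946).
e_1·v_3 = 0.1925·(-4) + (-0.7698)·0 + (-0.1925)·2 + 0.5774·0 = -1.1547; e_2·v_3 = (-0.0891)·(-4) + 0.5967·0 + (-0.3918)·2 + 0.6946·0 = -0.4275.
u_3 = v_3 + 1.1547·e_1 + 0.4275·e_2 = (-3.8158, -0.6338, 1.6103, 0.9636).
‖u_3‖ = 4.2993, so e_3 = (-0.8876, -0.1474, 0.3745, 0.2241).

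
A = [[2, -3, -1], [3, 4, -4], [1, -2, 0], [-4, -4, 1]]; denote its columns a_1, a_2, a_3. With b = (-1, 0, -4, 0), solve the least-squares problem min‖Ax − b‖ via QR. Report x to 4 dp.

x = (-0.5337, 0.4680, -0.0361)

a_1 = (2, 3, 1, -4); ‖a_1‖ = 5.4772, so q_1 = (0.3651, 0.5477, 0.1826, -0.7303).
q_1·a_2 = 0.3651·(-3) + 0.5477·4 + 0.1826·(-2) + (-0.7303)·(-4) = 3.6515.
u_2 = a_2 − 3.6515·q_1 = (-4.3333, 2.0000, -2.6667, -1.3333).
‖u_2‖ = 5.6273, so q_2 = (-0.7701, 0.3554, -0.4739, -0.2369).
q_1·a_3 = 0.3651·(-1) + 0.5477·(-4) + 0.1826·0 + (-0.7303)·1 = -3.2863; q_2·a_3 = (-0.7701)·(-1) + 0.3554·(-4) + (-0.4739)·0 + (-0.2369)·1 = -0.8885.
u_3 = a_3 + 3.2863·q_1 + 0.8885·q_2 = (-0.4842, -1.8842, 0.1789, -1.6105).
‖u_3‖ = 2.5319, so q_3 = (-0.1912, -0.7442, 0.0707, -0.6361).
Qᵀb = (-1.0954, 2.6656, -0.0915).
Back-substitute: x_3 = -0.0915/2.5319 = -0.0361.
x_2 = (2.6656 + 0.8885·(-0.0361))/5.6273 = 0.4680.
x_1 = (-1.0954 − 3.6515·0.4680 + 3.2863·(-0.0361))/5.4772 = -0.5337.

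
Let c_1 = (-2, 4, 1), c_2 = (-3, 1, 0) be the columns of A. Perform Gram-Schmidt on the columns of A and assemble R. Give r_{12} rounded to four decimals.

r_{12} = 2.1822

q_1 = c_1/‖c_1‖ = (-2, 4, 1)/4.5826 = (-0.4364, 0.8729, 0.2182).
r_{12} = q_1·c_2 = 2.1822.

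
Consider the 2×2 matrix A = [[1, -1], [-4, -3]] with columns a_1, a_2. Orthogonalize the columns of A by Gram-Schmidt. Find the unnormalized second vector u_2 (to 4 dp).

e_1 = a_1/‖a_1‖ = (1, -4)/4.1231 = (0.2425, -0.9701).
r_{12} = e_1·a_2 = 2.6679.
u_2 = a_2 − 2.6679·e_1 = (-1.6471, -0.4118).

u_2 = (-1.6471, -0.4118)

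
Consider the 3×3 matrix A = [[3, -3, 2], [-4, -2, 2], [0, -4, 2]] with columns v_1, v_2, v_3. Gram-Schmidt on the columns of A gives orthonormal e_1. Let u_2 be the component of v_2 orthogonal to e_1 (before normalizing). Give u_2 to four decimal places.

u_2 = (-2.8800, -2.1600, -4.0000)

e_1 = v_1/‖v_1‖ = (3, -4, 0)/5.0000 = (0.6000, -0.8000, 0.0000).
r_{12} = e_1·v_2 = -0.2000.
u_2 = v_2 + 0.2000·e_1 = (-2.8800, -2.1600, -4.0000).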